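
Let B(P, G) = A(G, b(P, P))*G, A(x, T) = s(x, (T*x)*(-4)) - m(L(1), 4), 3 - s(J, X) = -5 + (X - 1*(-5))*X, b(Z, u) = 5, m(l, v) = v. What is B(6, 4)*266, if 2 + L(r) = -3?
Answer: -6379744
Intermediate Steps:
L(r) = -5 (L(r) = -2 - 3 = -5)
s(J, X) = 8 - X*(5 + X) (s(J, X) = 3 - (-5 + (X - 1*(-5))*X) = 3 - (-5 + (X + 5)*X) = 3 - (-5 + (5 + X)*X) = 3 - (-5 + X*(5 + X)) = 3 + (5 - X*(5 + X)) = 8 - X*(5 + X))
A(x, T) = 4 - 16*T²*x² + 20*T*x (A(x, T) = (8 - ((T*x)*(-4))² - 5*T*x*(-4)) - 1*4 = (8 - (-4*T*x)² - (-20)*T*x) - 4 = (8 - 16*T²*x² + 20*T*x) - 4 = 4 - 16*T²*x² + 20*T*x)
B(P, G) = G*(4 - 400*G² + 100*G) (B(P, G) = (4 - 16*5²*G² + 20*5*G)*G = (4 - 16*25*G² + 100*G)*G = (4 - 400*G² + 100*G)*G = G*(4 - 400*G² + 100*G))
B(6, 4)*266 = (4*4*(1 - 100*4² + 25*4))*266 = (4*4*(1 - 100*16 + 100))*266 = (4*4*(1 - 1600 + 100))*266 = (4*4*(-1499))*266 = -23984*266 = -6379744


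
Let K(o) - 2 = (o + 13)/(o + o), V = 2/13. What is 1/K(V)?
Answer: 4/179 ≈ 0.022346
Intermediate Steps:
V = 2/13 (V = 2*(1/13) = 2/13 ≈ 0.15385)
K(o) = 2 + (13 + o)/(2*o) (K(o) = 2 + (o + 13)/(o + o) = 2 + (13 + o)/((2*o)) = 2 + (13 + o)*(1/(2*o)) = 2 + (13 + o)/(2*o))
1/K(V) = 1/((13 + 5*(2/13))/(2*(2/13))) = 1/((½)*(13/2)*(13 + 10/13)) = 1/((½)*(13/2)*(179/13)) = 1/(179/4) = 4/179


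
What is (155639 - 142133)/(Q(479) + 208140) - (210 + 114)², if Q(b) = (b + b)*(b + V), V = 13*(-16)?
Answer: -24551675151/233879 ≈ -1.0498e+5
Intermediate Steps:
V = -208
Q(b) = 2*b*(-208 + b) (Q(b) = (b + b)*(b - 208) = (2*b)*(-208 + b) = 2*b*(-208 + b))
(155639 - 142133)/(Q(479) + 208140) - (210 + 114)² = (155639 - 142133)/(2*479*(-208 + 479) + 208140) - (210 + 114)² = 13506/(2*479*271 + 208140) - 1*324² = 13506/(259618 + 208140) - 1*104976 = 13506/467758 - 104976 = 13506*(1/467758) - 104976 = 6753/233879 - 104976 = -24551675151/233879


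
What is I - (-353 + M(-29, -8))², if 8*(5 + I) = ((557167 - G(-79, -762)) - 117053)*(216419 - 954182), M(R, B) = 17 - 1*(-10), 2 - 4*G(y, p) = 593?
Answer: -1299238718853/32 ≈ -4.0601e+10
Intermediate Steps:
G(y, p) = -591/4 (G(y, p) = ½ - ¼*593 = ½ - 593/4 = -591/4)
M(R, B) = 27 (M(R, B) = 17 + 10 = 27)
I = -1299235318021/32 (I = -5 + (((557167 - 1*(-591/4)) - 117053)*(216419 - 954182))/8 = -5 + (((557167 + 591/4) - 117053)*(-737763))/8 = -5 + ((2229259/4 - 117053)*(-737763))/8 = -5 + ((1761047/4)*(-737763))/8 = -5 + (⅛)*(-1299235317861/4) = -5 - 1299235317861/32 = -1299235318021/32 ≈ -4.0601e+10)
I - (-353 + M(-29, -8))² = -1299235318021/32 - (-353 + 27)² = -1299235318021/32 - 1*(-326)² = -1299235318021/32 - 1*106276 = -1299235318021/32 - 106276 = -1299238718853/32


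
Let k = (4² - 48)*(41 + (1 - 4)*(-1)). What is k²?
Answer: 1982464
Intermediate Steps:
k = -1408 (k = (16 - 48)*(41 - 3*(-1)) = -32*(41 + 3) = -32*44 = -1408)
k² = (-1408)² = 1982464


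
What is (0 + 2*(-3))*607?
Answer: -3642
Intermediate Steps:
(0 + 2*(-3))*607 = (0 - 6)*607 = -6*607 = -3642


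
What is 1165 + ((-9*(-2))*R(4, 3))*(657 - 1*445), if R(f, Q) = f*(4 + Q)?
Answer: 108013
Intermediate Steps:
1165 + ((-9*(-2))*R(4, 3))*(657 - 1*445) = 1165 + ((-9*(-2))*(4*(4 + 3)))*(657 - 1*445) = 1165 + (18*(4*7))*(657 - 445) = 1165 + (18*28)*212 = 1165 + 504*212 = 1165 + 106848 = 108013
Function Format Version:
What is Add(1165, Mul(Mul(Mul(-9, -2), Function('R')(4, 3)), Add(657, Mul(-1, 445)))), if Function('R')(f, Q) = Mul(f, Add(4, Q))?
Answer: 108013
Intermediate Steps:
Add(1165, Mul(Mul(Mul(-9, -2), Function('R')(4, 3)), Add(657, Mul(-1, 445)))) = Add(1165, Mul(Mul(Mul(-9, -2), Mul(4, Add(4, 3))), Add(657, Mul(-1, 445)))) = Add(1165, Mul(Mul(18, Mul(4, 7)), Add(657, -445))) = Add(1165, Mul(Mul(18, 28), 212)) = Add(1165, Mul(504, 212)) = Add(1165, 106848) = 108013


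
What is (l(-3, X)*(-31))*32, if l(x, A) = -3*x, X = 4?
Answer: -8928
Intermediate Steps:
(l(-3, X)*(-31))*32 = (-3*(-3)*(-31))*32 = (9*(-31))*32 = -279*32 = -8928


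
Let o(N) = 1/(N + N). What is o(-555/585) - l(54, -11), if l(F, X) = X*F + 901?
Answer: -22757/74 ≈ -307.53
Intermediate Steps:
l(F, X) = 901 + F*X (l(F, X) = F*X + 901 = 901 + F*X)
o(N) = 1/(2*N)
o(-555/585) - l(54, -11) = 1/(2*((-555/585))) - (901 + 54*(-11)) = 1/(2*((-555*1/585))) - (901 - 594) = 1/(2*(-37/39)) - 1*307 = (½)*(-39/37) - 307 = -39/74 - 307 = -22757/74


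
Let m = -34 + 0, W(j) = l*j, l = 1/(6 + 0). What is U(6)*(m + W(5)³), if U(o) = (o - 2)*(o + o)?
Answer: -14438/9 ≈ -1604.2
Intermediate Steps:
l = ⅙ (l = 1/6 = ⅙ ≈ 0.16667)
W(j) = j/6
U(o) = 2*o*(-2 + o) (U(o) = (-2 + o)*(2*o) = 2*o*(-2 + o))
m = -34
U(6)*(m + W(5)³) = (2*6*(-2 + 6))*(-34 + ((⅙)*5)³) = (2*6*4)*(-34 + (⅚)³) = 48*(-34 + 125/216) = 48*(-7219/216) = -14438/9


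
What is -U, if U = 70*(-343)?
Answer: 24010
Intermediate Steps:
U = -24010
-U = -1*(-24010) = 24010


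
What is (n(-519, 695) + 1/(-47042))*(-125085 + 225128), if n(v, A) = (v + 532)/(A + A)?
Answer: 15260459177/16347095 ≈ 933.53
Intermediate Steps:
n(v, A) = (532 + v)/(2*A) (n(v, A) = (532 + v)/((2*A)) = (532 + v)*(1/(2*A)) = (532 + v)/(2*A))
(n(-519, 695) + 1/(-47042))*(-125085 + 225128) = ((1/2)*(532 - 519)/695 + 1/(-47042))*(-125085 + 225128) = ((1/2)*(1/695)*13 - 1/47042)*100043 = (13/1390 - 1/47042)*100043 = (152539/16347095)*100043 = 15260459177/16347095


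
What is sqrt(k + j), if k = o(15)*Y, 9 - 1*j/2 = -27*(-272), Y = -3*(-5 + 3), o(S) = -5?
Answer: 70*I*sqrt(3) ≈ 121.24*I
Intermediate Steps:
Y = 6 (Y = -3*(-2) = 6)
j = -14670 (j = 18 - (-54)*(-272) = 18 - 2*7344 = 18 - 14688 = -14670)
k = -30 (k = -5*6 = -30)
sqrt(k + j) = sqrt(-30 - 14670) = sqrt(-14700) = 70*I*sqrt(3)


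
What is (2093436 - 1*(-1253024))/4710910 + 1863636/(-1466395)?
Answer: -387218925706/690805486945 ≈ -0.56053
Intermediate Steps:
(2093436 - 1*(-1253024))/4710910 + 1863636/(-1466395) = (2093436 + 1253024)*(1/4710910) + 1863636*(-1/1466395) = 3346460*(1/4710910) - 1863636/1466395 = 334646/471091 - 1863636/1466395 = -387218925706/690805486945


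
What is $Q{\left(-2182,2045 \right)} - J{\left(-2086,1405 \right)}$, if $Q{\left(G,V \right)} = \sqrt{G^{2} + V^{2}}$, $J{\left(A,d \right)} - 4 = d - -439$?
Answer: $-1848 + \sqrt{8943149} \approx 1142.5$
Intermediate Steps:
$J{\left(A,d \right)} = 443 + d$ ($J{\left(A,d \right)} = 4 + \left(d - -439\right) = 4 + \left(d + 439\right) = 4 + \left(439 + d\right) = 443 + d$)
$Q{\left(-2182,2045 \right)} - J{\left(-2086,1405 \right)} = \sqrt{\left(-2182\right)^{2} + 2045^{2}} - \left(443 + 1405\right) = \sqrt{4761124 + 4182025} - 1848 = \sqrt{8943149} - 1848 = -1848 + \sqrt{8943149}$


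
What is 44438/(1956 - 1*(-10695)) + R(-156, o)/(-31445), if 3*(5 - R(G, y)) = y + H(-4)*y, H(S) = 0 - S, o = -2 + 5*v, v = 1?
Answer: 44438/12651 ≈ 3.5126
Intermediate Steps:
o = 3 (o = -2 + 5*1 = -2 + 5 = 3)
H(S) = -S
R(G, y) = 5 - 5*y/3 (R(G, y) = 5 - (y + (-1*(-4))*y)/3 = 5 - (y + 4*y)/3 = 5 - 5*y/3)
44438/(1956 - 1*(-10695)) + R(-156, o)/(-31445) = 44438/(1956 - 1*(-10695)) + (5 - 5/3*3)/(-31445) = 44438/(1956 + 10695) + (5 - 5)*(-1/31445) = 44438/12651 + 0*(-1/31445) = 44438*(1/12651) + 0 = 44438/12651 + 0 = 44438/12651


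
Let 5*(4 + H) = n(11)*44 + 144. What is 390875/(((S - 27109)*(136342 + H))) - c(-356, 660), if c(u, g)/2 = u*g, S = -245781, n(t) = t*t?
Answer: 17623743085143205/37503709324 ≈ 4.6992e+5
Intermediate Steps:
n(t) = t²
H = 5448/5 (H = -4 + (11²*44 + 144)/5 = -4 + (121*44 + 144)/5 = -4 + (5324 + 144)/5 = -4 + (⅕)*5468 = -4 + 5468/5 = 5448/5 ≈ 1089.6)
c(u, g) = 2*g*u (c(u, g) = 2*(u*g) = 2*(g*u) = 2*g*u)
390875/(((S - 27109)*(136342 + H))) - c(-356, 660) = 390875/(((-245781 - 27109)*(136342 + 5448/5))) - 2*660*(-356) = 390875/((-272890*687158/5)) - 1*(-469920) = 390875/(-37503709324) + 469920 = 390875*(-1/37503709324) + 469920 = -390875/37503709324 + 469920 = 17623743085143205/37503709324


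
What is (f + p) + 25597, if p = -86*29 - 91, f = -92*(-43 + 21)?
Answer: 25036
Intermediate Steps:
f = 2024 (f = -92*(-22) = 2024)
p = -2585 (p = -2494 - 91 = -2585)
(f + p) + 25597 = (2024 - 2585) + 25597 = -561 + 25597 = 25036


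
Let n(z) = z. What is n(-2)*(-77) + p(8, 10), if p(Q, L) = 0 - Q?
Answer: 146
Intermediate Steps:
p(Q, L) = -Q
n(-2)*(-77) + p(8, 10) = -2*(-77) - 1*8 = 154 - 8 = 146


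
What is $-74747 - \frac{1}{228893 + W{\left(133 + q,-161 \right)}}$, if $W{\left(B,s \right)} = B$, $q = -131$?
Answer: $- \frac{17109214566}{228895} \approx -74747.0$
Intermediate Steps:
$-74747 - \frac{1}{228893 + W{\left(133 + q,-161 \right)}} = -74747 - \frac{1}{228893 + \left(133 - 131\right)} = -74747 - \frac{1}{228893 + 2} = -74747 - \frac{1}{228895} = - \frac{17109214566}{228895}$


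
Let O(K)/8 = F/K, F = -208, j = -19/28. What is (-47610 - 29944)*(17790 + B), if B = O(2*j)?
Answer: -28020725524/19 ≈ -1.4748e+9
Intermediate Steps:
j = -19/28 (j = -19*1/28 = -19/28 ≈ -0.67857)
O(K) = -1664/K (O(K) = 8*(-208/K) = -1664/K)
B = 23296/19 (B = -1664/(2*(-19/28)) = -1664/(-19/14) = -1664*(-14/19) = 23296/19 ≈ 1226.1)
(-47610 - 29944)*(17790 + B) = (-47610 - 29944)*(17790 + 23296/19) = -77554*361306/19 = -28020725524/19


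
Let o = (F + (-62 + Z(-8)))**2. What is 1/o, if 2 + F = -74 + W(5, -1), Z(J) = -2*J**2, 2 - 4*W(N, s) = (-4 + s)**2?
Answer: 16/1181569 ≈ 1.3541e-5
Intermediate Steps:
W(N, s) = 1/2 - (-4 + s)**2/4
F = -327/4 (F = -2 + (-74 + (1/2 - (-4 - 1)**2/4)) = -2 + (-74 + (1/2 - 1/4*(-5)**2)) = -2 + (-74 + (1/2 - 1/4*25)) = -2 + (-74 + (1/2 - 25/4)) = -2 + (-74 - 23/4) = -2 - 319/4 = -327/4 ≈ -81.750)
o = 1181569/16 (o = (-327/4 + (-62 - 2*(-8)**2))**2 = (-327/4 + (-62 - 2*64))**2 = (-327/4 + (-62 - 128))**2 = (-327/4 - 190)**2 = (-1087/4)**2 = 1181569/16 ≈ 73848.)
1/o = 1/(1181569/16) = 16/1181569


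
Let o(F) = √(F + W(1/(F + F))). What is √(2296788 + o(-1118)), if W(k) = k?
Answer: √(2870810444112 + 3354*I*√155268399)/1118 ≈ 1515.5 + 0.011031*I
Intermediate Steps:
o(F) = √(F + 1/(2*F)) (o(F) = √(F + 1/(F + F)) = √(F + 1/(2*F)))
√(2296788 + o(-1118)) = √(2296788 + √(2/(-1118) + 4*(-1118))/2) = √(2296788 + √(2*(-1/1118) - 4472)/2) = √(2296788 + √(-1/559 - 4472)/2) = √(2296788 + √(-2499849/559)/2) = √(2296788 + (3*I*√155268399/559)/2) = √(2296788 + 3*I*√155268399/1118)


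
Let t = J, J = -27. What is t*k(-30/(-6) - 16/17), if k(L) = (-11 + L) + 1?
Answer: 2727/17 ≈ 160.41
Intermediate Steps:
k(L) = -10 + L
t = -27
t*k(-30/(-6) - 16/17) = -27*(-10 + (-30/(-6) - 16/17)) = -27*(-10 + (-30*(-⅙) - 16*1/17)) = -27*(-10 + (5 - 16/17)) = -27*(-10 + 69/17) = -27*(-101/17) = 2727/17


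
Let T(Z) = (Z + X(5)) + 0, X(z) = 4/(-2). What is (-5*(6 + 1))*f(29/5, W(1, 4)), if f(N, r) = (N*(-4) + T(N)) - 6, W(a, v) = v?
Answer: 889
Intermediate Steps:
X(z) = -2 (X(z) = 4*(-½) = -2)
T(Z) = -2 + Z (T(Z) = (Z - 2) + 0 = (-2 + Z) + 0 = -2 + Z)
f(N, r) = -8 - 3*N (f(N, r) = (N*(-4) + (-2 + N)) - 6 = (-4*N + (-2 + N)) - 6 = (-2 - 3*N) - 6 = -8 - 3*N)
(-5*(6 + 1))*f(29/5, W(1, 4)) = (-5*(6 + 1))*(-8 - 87/5) = (-5*7)*(-8 - 87/5) = -35*(-8 - 3*29/5) = -35*(-8 - 87/5) = -35*(-127/5) = 889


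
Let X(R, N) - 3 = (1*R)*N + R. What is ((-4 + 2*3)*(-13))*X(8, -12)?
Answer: 2210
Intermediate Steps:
X(R, N) = 3 + R + N*R (X(R, N) = 3 + ((1*R)*N + R) = 3 + (R*N + R) = 3 + (N*R + R) = 3 + (R + N*R) = 3 + R + N*R)
((-4 + 2*3)*(-13))*X(8, -12) = ((-4 + 2*3)*(-13))*(3 + 8 - 12*8) = ((-4 + 6)*(-13))*(3 + 8 - 96) = (2*(-13))*(-85) = -26*(-85) = 2210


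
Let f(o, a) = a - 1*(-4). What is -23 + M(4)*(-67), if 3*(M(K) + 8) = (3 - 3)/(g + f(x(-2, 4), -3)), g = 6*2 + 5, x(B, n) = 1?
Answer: 513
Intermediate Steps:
g = 17 (g = 12 + 5 = 17)
f(o, a) = 4 + a (f(o, a) = a + 4 = 4 + a)
M(K) = -8 (M(K) = -8 + ((3 - 3)/(17 + (4 - 3)))/3 = -8 + (0/(17 + 1))/3 = -8 + (0/18)/3 = -8 + (0*(1/18))/3 = -8 + (1/3)*0 = -8 + 0 = -8)
-23 + M(4)*(-67) = -23 - 8*(-67) = -23 + 536 = 513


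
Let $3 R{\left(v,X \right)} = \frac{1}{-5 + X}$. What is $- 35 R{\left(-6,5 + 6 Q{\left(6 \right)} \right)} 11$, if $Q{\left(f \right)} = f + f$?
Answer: $- \frac{385}{216} \approx -1.7824$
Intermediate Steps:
$Q{\left(f \right)} = 2 f$
$R{\left(v,X \right)} = \frac{1}{3 \left(-5 + X\right)}$
$- 35 R{\left(-6,5 + 6 Q{\left(6 \right)} \right)} 11 = - 35 \frac{1}{3 \left(-5 + \left(5 + 6 \cdot 2 \cdot 6\right)\right)} 11 = - 35 \frac{1}{3 \left(-5 + \left(5 + 6 \cdot 12\right)\right)} 11 = - 35 \frac{1}{3 \left(-5 + \left(5 + 72\right)\right)} 11 = - 35 \frac{1}{3 \left(-5 + 77\right)} 11 = - 35 \frac{1}{3 \cdot 72} \cdot 11 = - 35 \cdot \frac{1}{3} \cdot \frac{1}{72} \cdot 11 = \left(-35\right) \frac{1}{216} \cdot 11 = \left(- \frac{35}{216}\right) 11 = - \frac{385}{216}$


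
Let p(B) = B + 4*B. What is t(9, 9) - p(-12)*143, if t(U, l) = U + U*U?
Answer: 8670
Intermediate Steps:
p(B) = 5*B
t(U, l) = U + U**2
t(9, 9) - p(-12)*143 = 9*(1 + 9) - 5*(-12)*143 = 9*10 - 1*(-60)*143 = 90 + 60*143 = 90 + 8580 = 8670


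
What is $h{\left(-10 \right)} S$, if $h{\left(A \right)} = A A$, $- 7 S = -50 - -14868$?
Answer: $- \frac{1481800}{7} \approx -2.1169 \cdot 10^{5}$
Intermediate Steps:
$S = - \frac{14818}{7}$ ($S = - \frac{-50 - -14868}{7} = - \frac{-50 + 14868}{7} = \left(- \frac{1}{7}\right) 14818 = - \frac{14818}{7} \approx -2116.9$)
$h{\left(A \right)} = A^{2}$
$h{\left(-10 \right)} S = \left(-10\right)^{2} \left(- \frac{14818}{7}\right) = 100 \left(- \frac{14818}{7}\right) = - \frac{1481800}{7}$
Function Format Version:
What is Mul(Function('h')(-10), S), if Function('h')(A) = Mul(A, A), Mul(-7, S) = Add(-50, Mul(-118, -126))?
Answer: Rational(-1481800, 7) ≈ -2.1169e+5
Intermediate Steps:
S = Rational(-14818, 7) (S = Mul(Rational(-1, 7), Add(-50, Mul(-118, -126))) = Mul(Rational(-1, 7), Add(-50, 14868)) = Mul(Rational(-1, 7), 14818) = Rational(-14818, 7) ≈ -2116.9)
Function('h')(A) = Pow(A, 2)
Mul(Function('h')(-10), S) = Mul(Pow(-10, 2), Rational(-14818, 7)) = Mul(100, Rational(-14818, 7)) = Rational(-1481800, 7)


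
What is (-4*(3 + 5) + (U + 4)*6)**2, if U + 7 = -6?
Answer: 7396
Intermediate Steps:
U = -13 (U = -7 - 6 = -13)
(-4*(3 + 5) + (U + 4)*6)**2 = (-4*(3 + 5) + (-13 + 4)*6)**2 = (-4*8 - 9*6)**2 = (-32 - 54)**2 = (-86)**2 = 7396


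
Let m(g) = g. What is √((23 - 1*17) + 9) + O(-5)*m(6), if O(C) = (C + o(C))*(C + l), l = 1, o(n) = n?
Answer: 240 + √15 ≈ 243.87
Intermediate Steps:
O(C) = 2*C*(1 + C) (O(C) = (C + C)*(C + 1) = (2*C)*(1 + C) = 2*C*(1 + C))
√((23 - 1*17) + 9) + O(-5)*m(6) = √((23 - 1*17) + 9) + (2*(-5)*(1 - 5))*6 = √((23 - 17) + 9) + (2*(-5)*(-4))*6 = √(6 + 9) + 40*6 = √15 + 240 = 240 + √15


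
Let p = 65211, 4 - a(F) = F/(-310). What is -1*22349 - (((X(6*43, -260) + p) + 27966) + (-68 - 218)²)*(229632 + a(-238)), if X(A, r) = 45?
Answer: -6229499821393/155 ≈ -4.0190e+10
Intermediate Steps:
a(F) = 4 + F/310 (a(F) = 4 - F/(-310) = 4 - F*(-1)/310 = 4 - (-1)*F/310 = 4 + F/310)
-1*22349 - (((X(6*43, -260) + p) + 27966) + (-68 - 218)²)*(229632 + a(-238)) = -1*22349 - (((45 + 65211) + 27966) + (-68 - 218)²)*(229632 + (4 + (1/310)*(-238))) = -22349 - ((65256 + 27966) + (-286)²)*(229632 + (4 - 119/155)) = -22349 - (93222 + 81796)*(229632 + 501/155) = -22349 - 175018*35593461/155 = -22349 - 1*6229496357298/155 = -22349 - 6229496357298/155 = -6229499821393/155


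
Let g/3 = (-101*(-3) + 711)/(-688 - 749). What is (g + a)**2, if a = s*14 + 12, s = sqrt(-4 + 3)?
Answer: -22559680/229441 + 132552*I/479 ≈ -98.325 + 276.73*I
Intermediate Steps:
s = I (s = sqrt(-1) = I ≈ 1.0*I)
g = -1014/479 (g = 3*((-101*(-3) + 711)/(-688 - 749)) = 3*((303 + 711)/(-1437)) = 3*(1014*(-1/1437)) = 3*(-338/479) = -1014/479 ≈ -2.1169)
a = 12 + 14*I (a = I*14 + 12 = 14*I + 12 = 12 + 14*I ≈ 12.0 + 14.0*I)
(g + a)**2 = (-1014/479 + (12 + 14*I))**2 = (4734/479 + 14*I)**2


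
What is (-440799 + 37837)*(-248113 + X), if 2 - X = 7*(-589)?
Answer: 98317892456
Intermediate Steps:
X = 4125 (X = 2 - 7*(-589) = 2 - 1*(-4123) = 2 + 4123 = 4125)
(-440799 + 37837)*(-248113 + X) = (-440799 + 37837)*(-248113 + 4125) = -402962*(-243988) = 98317892456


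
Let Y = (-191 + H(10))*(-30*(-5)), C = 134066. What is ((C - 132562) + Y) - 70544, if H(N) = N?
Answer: -96190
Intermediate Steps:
Y = -27150 (Y = (-191 + 10)*(-30*(-5)) = -181*150 = -27150)
((C - 132562) + Y) - 70544 = ((134066 - 132562) - 27150) - 70544 = (1504 - 27150) - 70544 = -25646 - 70544 = -96190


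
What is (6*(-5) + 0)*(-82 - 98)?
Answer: 5400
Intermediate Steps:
(6*(-5) + 0)*(-82 - 98) = (-30 + 0)*(-180) = -30*(-180) = 5400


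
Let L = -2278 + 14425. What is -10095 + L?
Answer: 2052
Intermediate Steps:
L = 12147
-10095 + L = -10095 + 12147 = 2052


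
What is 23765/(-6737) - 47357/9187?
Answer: -537373164/61892819 ≈ -8.6823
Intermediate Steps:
23765/(-6737) - 47357/9187 = 23765*(-1/6737) - 47357*1/9187 = -23765/6737 - 47357/9187 = -537373164/61892819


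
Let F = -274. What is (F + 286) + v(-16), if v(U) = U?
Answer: -4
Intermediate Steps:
(F + 286) + v(-16) = (-274 + 286) - 16 = 12 - 16 = -4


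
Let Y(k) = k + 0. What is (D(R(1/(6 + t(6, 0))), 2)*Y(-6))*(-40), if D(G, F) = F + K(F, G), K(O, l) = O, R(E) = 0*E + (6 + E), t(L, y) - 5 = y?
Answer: 960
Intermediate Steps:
t(L, y) = 5 + y
R(E) = 6 + E (R(E) = 0 + (6 + E) = 6 + E)
D(G, F) = 2*F (D(G, F) = F + F = 2*F)
Y(k) = k
(D(R(1/(6 + t(6, 0))), 2)*Y(-6))*(-40) = ((2*2)*(-6))*(-40) = (4*(-6))*(-40) = -24*(-40) = 960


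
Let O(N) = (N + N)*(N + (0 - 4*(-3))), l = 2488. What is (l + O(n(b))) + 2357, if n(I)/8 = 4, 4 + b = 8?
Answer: 7661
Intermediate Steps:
b = 4 (b = -4 + 8 = 4)
n(I) = 32 (n(I) = 8*4 = 32)
O(N) = 2*N*(12 + N) (O(N) = (2*N)*(N + (0 + 12)) = (2*N)*(N + 12) = (2*N)*(12 + N) = 2*N*(12 + N))
(l + O(n(b))) + 2357 = (2488 + 2*32*(12 + 32)) + 2357 = (2488 + 2*32*44) + 2357 = (2488 + 2816) + 2357 = 5304 + 2357 = 7661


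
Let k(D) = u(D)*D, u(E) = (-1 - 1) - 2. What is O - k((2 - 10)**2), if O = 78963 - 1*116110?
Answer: -36891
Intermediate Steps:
O = -37147 (O = 78963 - 116110 = -37147)
u(E) = -4 (u(E) = -2 - 2 = -4)
k(D) = -4*D
O - k((2 - 10)**2) = -37147 - (-4)*(2 - 10)**2 = -37147 - (-4)*(-8)**2 = -37147 - (-4)*64 = -37147 - 1*(-256) = -37147 + 256 = -36891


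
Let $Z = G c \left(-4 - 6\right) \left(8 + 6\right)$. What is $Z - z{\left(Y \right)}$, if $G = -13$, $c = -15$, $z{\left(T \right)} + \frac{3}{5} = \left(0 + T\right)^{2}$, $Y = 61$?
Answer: $- \frac{155102}{5} \approx -31020.0$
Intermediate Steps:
$z{\left(T \right)} = - \frac{3}{5} + T^{2}$ ($z{\left(T \right)} = - \frac{3}{5} + \left(0 + T\right)^{2} = - \frac{3}{5} + T^{2}$)
$Z = -27300$ ($Z = \left(-13\right) \left(-15\right) \left(-4 - 6\right) \left(8 + 6\right) = 195 \left(\left(-10\right) 14\right) = 195 \left(-140\right) = -27300$)
$Z - z{\left(Y \right)} = -27300 - \left(- \frac{3}{5} + 61^{2}\right) = -27300 - \left(- \frac{3}{5} + 3721\right) = -27300 - \frac{18602}{5} = - \frac{155102}{5}$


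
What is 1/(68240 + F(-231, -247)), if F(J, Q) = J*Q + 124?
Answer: 1/125421 ≈ 7.9731e-6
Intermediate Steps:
F(J, Q) = 124 + J*Q
1/(68240 + F(-231, -247)) = 1/(68240 + (124 - 231*(-247))) = 1/(68240 + (124 + 57057)) = 1/(68240 + 57181) = 1/125421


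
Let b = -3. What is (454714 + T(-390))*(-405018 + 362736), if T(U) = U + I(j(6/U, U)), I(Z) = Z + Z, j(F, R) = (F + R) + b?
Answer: -1246472006976/65 ≈ -1.9176e+10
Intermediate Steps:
j(F, R) = -3 + F + R (j(F, R) = (F + R) - 3 = -3 + F + R)
I(Z) = 2*Z
T(U) = -6 + 3*U + 12/U (T(U) = U + 2*(-3 + 6/U + U) = U + 2*(-3 + U + 6/U) = U + (-6 + 2*U + 12/U) = -6 + 3*U + 12/U)
(454714 + T(-390))*(-405018 + 362736) = (454714 + (-6 + 3*(-390) + 12/(-390)))*(-405018 + 362736) = (454714 + (-6 - 1170 + 12*(-1/390)))*(-42282) = (454714 + (-6 - 1170 - 2/65))*(-42282) = (454714 - 76442/65)*(-42282) = (29479968/65)*(-42282) = -1246472006976/65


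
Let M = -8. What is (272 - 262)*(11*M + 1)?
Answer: -870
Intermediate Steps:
(272 - 262)*(11*M + 1) = (272 - 262)*(11*(-8) + 1) = 10*(-88 + 1) = 10*(-87) = -870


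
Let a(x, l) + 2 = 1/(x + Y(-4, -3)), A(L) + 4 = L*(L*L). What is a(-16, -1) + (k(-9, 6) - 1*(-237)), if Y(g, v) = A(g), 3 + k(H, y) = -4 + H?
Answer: 18395/84 ≈ 218.99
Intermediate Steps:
A(L) = -4 + L**3 (A(L) = -4 + L*(L*L) = -4 + L*L**2 = -4 + L**3)
k(H, y) = -7 + H (k(H, y) = -3 + (-4 + H) = -7 + H)
Y(g, v) = -4 + g**3
a(x, l) = -2 + 1/(-68 + x) (a(x, l) = -2 + 1/(x + (-4 + (-4)**3)) = -2 + 1/(x + (-4 - 64)) = -2 + 1/(x - 68) = -2 + 1/(-68 + x))
a(-16, -1) + (k(-9, 6) - 1*(-237)) = (137 - 2*(-16))/(-68 - 16) + ((-7 - 9) - 1*(-237)) = (137 + 32)/(-84) + (-16 + 237) = -1/84*169 + 221 = -169/84 + 221 = 18395/84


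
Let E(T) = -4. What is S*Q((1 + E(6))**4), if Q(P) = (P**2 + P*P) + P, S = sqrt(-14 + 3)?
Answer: 13203*I*sqrt(11) ≈ 43789.0*I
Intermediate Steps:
S = I*sqrt(11) (S = sqrt(-11) = I*sqrt(11) ≈ 3.3166*I)
Q(P) = P + 2*P**2 (Q(P) = (P**2 + P**2) + P = 2*P**2 + P = P + 2*P**2)
S*Q((1 + E(6))**4) = (I*sqrt(11))*((1 - 4)**4*(1 + 2*(1 - 4)**4)) = (I*sqrt(11))*((-3)**4*(1 + 2*(-3)**4)) = (I*sqrt(11))*(81*(1 + 2*81)) = (I*sqrt(11))*(81*(1 + 162)) = (I*sqrt(11))*(81*163) = (I*sqrt(11))*13203 = 13203*I*sqrt(11)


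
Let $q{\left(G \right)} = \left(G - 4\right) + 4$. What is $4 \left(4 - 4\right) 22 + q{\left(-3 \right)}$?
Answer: $-3$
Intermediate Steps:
$q{\left(G \right)} = G$ ($q{\left(G \right)} = \left(G - 4\right) + 4 = \left(-4 + G\right) + 4 = G$)
$4 \left(4 - 4\right) 22 + q{\left(-3 \right)} = 4 \left(4 - 4\right) 22 - 3 = 4 \cdot 0 \cdot 22 - 3 = 0 \cdot 22 - 3 = 0 - 3 = -3$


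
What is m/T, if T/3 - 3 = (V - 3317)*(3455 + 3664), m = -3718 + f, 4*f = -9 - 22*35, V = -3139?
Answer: 1739/61280348 ≈ 2.8378e-5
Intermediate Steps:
f = -779/4 (f = (-9 - 22*35)/4 = (-9 - 770)/4 = (¼)*(-779) = -779/4 ≈ -194.75)
m = -15651/4 (m = -3718 - 779/4 = -15651/4 ≈ -3912.8)
T = -137880783 (T = 9 + 3*((-3139 - 3317)*(3455 + 3664)) = 9 + 3*(-6456*7119) = 9 + 3*(-45960264) = 9 - 137880792 = -137880783)
m/T = -15651/4/(-137880783) = -15651/4*(-1/137880783) = 1739/61280348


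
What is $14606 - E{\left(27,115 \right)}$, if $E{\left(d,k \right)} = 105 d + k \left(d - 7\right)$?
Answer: $9471$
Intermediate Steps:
$E{\left(d,k \right)} = 105 d + k \left(-7 + d\right)$
$14606 - E{\left(27,115 \right)} = 14606 - \left(\left(-7\right) 115 + 105 \cdot 27 + 27 \cdot 115\right) = 14606 - \left(-805 + 2835 + 3105\right) = 14606 - 5135 = 9471$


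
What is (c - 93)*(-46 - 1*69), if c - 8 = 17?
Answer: 7820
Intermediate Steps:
c = 25 (c = 8 + 17 = 25)
(c - 93)*(-46 - 1*69) = (25 - 93)*(-46 - 1*69) = -68*(-46 - 69) = -68*(-115) = 7820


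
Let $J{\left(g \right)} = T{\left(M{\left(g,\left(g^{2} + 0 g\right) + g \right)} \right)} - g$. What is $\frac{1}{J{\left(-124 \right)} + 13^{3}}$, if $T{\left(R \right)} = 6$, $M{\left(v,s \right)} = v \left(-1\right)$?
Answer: $\frac{1}{2327} \approx 0.00042974$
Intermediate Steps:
$M{\left(v,s \right)} = - v$
$J{\left(g \right)} = 6 - g$
$\frac{1}{J{\left(-124 \right)} + 13^{3}} = \frac{1}{\left(6 - -124\right) + 13^{3}} = \frac{1}{\left(6 + 124\right) + 2197} = \frac{1}{130 + 2197} = \frac{1}{2327}$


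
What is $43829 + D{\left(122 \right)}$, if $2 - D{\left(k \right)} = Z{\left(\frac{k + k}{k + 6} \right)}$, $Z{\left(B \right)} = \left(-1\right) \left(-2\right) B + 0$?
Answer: $\frac{701235}{16} \approx 43827.0$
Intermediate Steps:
$Z{\left(B \right)} = 2 B$ ($Z{\left(B \right)} = 2 B + 0 = 2 B$)
$D{\left(k \right)} = 2 - \frac{4 k}{6 + k}$ ($D{\left(k \right)} = 2 - 2 \frac{k + k}{k + 6} = 2 - 2 \frac{2 k}{6 + k} = 2 - \frac{4 k}{6 + k}$)
$43829 + D{\left(122 \right)} = 43829 + \frac{2 \left(6 - 122\right)}{6 + 122} = 43829 + \frac{2 \left(6 - 122\right)}{128} = 43829 + 2 \cdot \frac{1}{128} \left(-116\right) = 43829 - \frac{29}{16} = \frac{701235}{16}$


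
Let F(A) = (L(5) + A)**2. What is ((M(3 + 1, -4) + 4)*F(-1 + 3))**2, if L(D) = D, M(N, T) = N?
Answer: 153664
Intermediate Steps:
F(A) = (5 + A)**2
((M(3 + 1, -4) + 4)*F(-1 + 3))**2 = (((3 + 1) + 4)*(5 + (-1 + 3))**2)**2 = ((4 + 4)*(5 + 2)**2)**2 = (8*7**2)**2 = (8*49)**2 = 392**2 = 153664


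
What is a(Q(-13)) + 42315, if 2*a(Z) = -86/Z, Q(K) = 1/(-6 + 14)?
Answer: 41971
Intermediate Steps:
Q(K) = 1/8
a(Z) = -43/Z (a(Z) = (-86/Z)/2 = -43/Z)
a(Q(-13)) + 42315 = -43/1/8 + 42315 = -43*8 + 42315 = -344 + 42315 = 41971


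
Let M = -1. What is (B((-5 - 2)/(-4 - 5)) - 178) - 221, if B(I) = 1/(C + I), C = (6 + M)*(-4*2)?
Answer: -140856/353 ≈ -399.03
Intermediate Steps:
C = -40 (C = (6 - 1)*(-4*2) = 5*(-8) = -40)
B(I) = 1/(-40 + I)
(B((-5 - 2)/(-4 - 5)) - 178) - 221 = (1/(-40 + (-5 - 2)/(-4 - 5)) - 178) - 221 = (1/(-40 - 7/(-9)) - 178) - 221 = (1/(-40 - 7*(-⅑)) - 178) - 221 = (1/(-40 + 7/9) - 178) - 221 = (1/(-353/9) - 178) - 221 = (-9/353 - 178) - 221 = -62843/353 - 221 = -140856/353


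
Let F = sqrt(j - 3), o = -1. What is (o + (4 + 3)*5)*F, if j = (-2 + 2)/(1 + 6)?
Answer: 34*I*sqrt(3) ≈ 58.89*I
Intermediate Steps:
j = 0 (j = 0/7 = 0*(1/7) = 0)
F = I*sqrt(3) (F = sqrt(0 - 3) = sqrt(-3) = I*sqrt(3) ≈ 1.732*I)
(o + (4 + 3)*5)*F = (-1 + (4 + 3)*5)*(I*sqrt(3)) = (-1 + 7*5)*(I*sqrt(3)) = (-1 + 35)*(I*sqrt(3)) = 34*(I*sqrt(3)) = 34*I*sqrt(3)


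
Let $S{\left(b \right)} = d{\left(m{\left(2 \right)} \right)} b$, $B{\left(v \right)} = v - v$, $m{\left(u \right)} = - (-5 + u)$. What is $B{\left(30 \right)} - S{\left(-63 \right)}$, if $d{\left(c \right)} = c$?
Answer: $189$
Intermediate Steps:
$m{\left(u \right)} = 5 - u$
$B{\left(v \right)} = 0$
$S{\left(b \right)} = 3 b$ ($S{\left(b \right)} = \left(5 - 2\right) b = 3 b$)
$B{\left(30 \right)} - S{\left(-63 \right)} = 0 - 3 \left(-63\right) = 0 - -189 = 0 + 189 = 189$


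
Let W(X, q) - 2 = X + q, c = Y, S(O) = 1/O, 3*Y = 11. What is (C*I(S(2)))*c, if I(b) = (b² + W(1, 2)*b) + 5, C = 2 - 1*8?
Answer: -341/2 ≈ -170.50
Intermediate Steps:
C = -6 (C = 2 - 8 = -6)
Y = 11/3 (Y = (⅓)*11 = 11/3 ≈ 3.6667)
S(O) = 1/O
c = 11/3 ≈ 3.6667
W(X, q) = 2 + X + q (W(X, q) = 2 + (X + q) = 2 + X + q)
I(b) = 5 + b² + 5*b (I(b) = (b² + (2 + 1 + 2)*b) + 5 = (b² + 5*b) + 5 = 5 + b² + 5*b)
(C*I(S(2)))*c = -6*(5 + (1/2)² + 5/2)*(11/3) = -6*(5 + (½)² + 5*(½))*(11/3) = -6*(5 + ¼ + 5/2)*(11/3) = -6*31/4*(11/3) = -93/2*11/3 = -341/2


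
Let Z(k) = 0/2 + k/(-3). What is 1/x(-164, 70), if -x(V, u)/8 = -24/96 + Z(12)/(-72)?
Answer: 9/14 ≈ 0.64286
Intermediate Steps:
Z(k) = -k/3 (Z(k) = 0*(½) + k*(-⅓) = 0 - k/3 = -k/3)
x(V, u) = 14/9 (x(V, u) = -8*(-24/96 - ⅓*12/(-72)) = -8*(-24*1/96 - 4*(-1/72)) = -8*(-¼ + 1/18) = -8*(-7/36) = 14/9)
1/x(-164, 70) = 1/(14/9) = 9/14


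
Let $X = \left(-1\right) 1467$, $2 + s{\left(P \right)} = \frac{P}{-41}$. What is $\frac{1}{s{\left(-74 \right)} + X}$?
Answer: $- \frac{41}{60155} \approx -0.00068157$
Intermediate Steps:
$s{\left(P \right)} = -2 - \frac{P}{41}$ ($s{\left(P \right)} = -2 + \frac{P}{-41} = -2 + P \left(- \frac{1}{41}\right) = -2 - \frac{P}{41}$)
$X = -1467$
$\frac{1}{s{\left(-74 \right)} + X} = \frac{1}{\left(-2 - - \frac{74}{41}\right) - 1467} = \frac{1}{\left(-2 + \frac{74}{41}\right) - 1467} = \frac{1}{- \frac{8}{41} - 1467} = \frac{1}{- \frac{60155}{41}} = - \frac{41}{60155}$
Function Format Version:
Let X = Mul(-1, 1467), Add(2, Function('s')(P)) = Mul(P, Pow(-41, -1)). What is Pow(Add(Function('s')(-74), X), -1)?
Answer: Rational(-41, 60155) ≈ -0.00068157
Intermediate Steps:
Function('s')(P) = Add(-2, Mul(Rational(-1, 41), P)) (Function('s')(P) = Add(-2, Mul(P, Pow(-41, -1))) = Add(-2, Mul(P, Rational(-1, 41))) = Add(-2, Mul(Rational(-1, 41), P)))
X = -1467
Pow(Add(Function('s')(-74), X), -1) = Pow(Add(Add(-2, Mul(Rational(-1, 41), -74)), -1467), -1) = Pow(Add(Add(-2, Rational(74, 41)), -1467), -1) = Pow(Add(Rational(-8, 41), -1467), -1) = Pow(Rational(-60155, 41), -1) = Rational(-41, 60155)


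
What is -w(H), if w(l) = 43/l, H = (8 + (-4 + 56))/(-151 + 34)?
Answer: 1677/20 ≈ 83.850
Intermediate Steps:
H = -20/39 (H = (8 + 52)/(-117) = 60*(-1/117) = -20/39 ≈ -0.51282)
-w(H) = -43/(-20/39) = -43*(-39)/20 = -1*(-1677/20) = 1677/20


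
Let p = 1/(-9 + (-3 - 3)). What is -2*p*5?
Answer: ⅔ ≈ 0.66667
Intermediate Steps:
p = -1/15 (p = 1/(-9 - 6) = 1/(-15) = -1/15 ≈ -0.066667)
-2*p*5 = -2*(-1/15)*5 = (2/15)*5 = ⅔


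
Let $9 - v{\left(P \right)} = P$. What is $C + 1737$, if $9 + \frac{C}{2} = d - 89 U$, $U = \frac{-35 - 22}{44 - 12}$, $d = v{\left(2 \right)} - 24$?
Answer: $\frac{32033}{16} \approx 2002.1$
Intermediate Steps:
$v{\left(P \right)} = 9 - P$
$d = -17$ ($d = \left(9 - 2\right) - 24 = 7 - 24 = -17$)
$U = - \frac{57}{32} \approx -1.7813$
$C = \frac{4241}{16}$ ($C = -18 + 2 \left(-17 - - \frac{5073}{32}\right) = -18 + 2 \left(-17 + \frac{5073}{32}\right) = -18 + 2 \cdot \frac{4529}{32} = -18 + \frac{4529}{16} = \frac{4241}{16} \approx 265.06$)
$C + 1737 = \frac{4241}{16} + 1737 = \frac{32033}{16}$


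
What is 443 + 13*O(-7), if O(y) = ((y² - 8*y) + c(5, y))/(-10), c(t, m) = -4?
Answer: 3117/10 ≈ 311.70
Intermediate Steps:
O(y) = ⅖ - y²/10 + 4*y/5 (O(y) = ((y² - 8*y) - 4)/(-10) = (-4 + y² - 8*y)*(-⅒) = ⅖ - y²/10 + 4*y/5)
443 + 13*O(-7) = 443 + 13*(⅖ - ⅒*(-7)² + (⅘)*(-7)) = 443 + 13*(⅖ - ⅒*49 - 28/5) = 443 + 13*(⅖ - 49/10 - 28/5) = 443 + 13*(-101/10) = 443 - 1313/10 = 3117/10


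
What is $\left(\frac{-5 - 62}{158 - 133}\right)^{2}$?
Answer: $\frac{4489}{625} \approx 7.1824$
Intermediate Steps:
$\left(\frac{-5 - 62}{158 - 133}\right)^{2} = \left(- \frac{67}{25}\right)^{2} = \frac{4489}{625}$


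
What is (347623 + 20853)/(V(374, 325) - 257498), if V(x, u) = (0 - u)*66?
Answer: -92119/69737 ≈ -1.3209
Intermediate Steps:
V(x, u) = -66*u (V(x, u) = -u*66 = -66*u)
(347623 + 20853)/(V(374, 325) - 257498) = (347623 + 20853)/(-66*325 - 257498) = 368476/(-21450 - 257498) = 368476/(-278948) = 368476*(-1/278948) = -92119/69737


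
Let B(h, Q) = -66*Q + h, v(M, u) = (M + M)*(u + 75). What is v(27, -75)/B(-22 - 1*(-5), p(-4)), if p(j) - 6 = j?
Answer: 0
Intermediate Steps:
v(M, u) = 2*M*(75 + u) (v(M, u) = (2*M)*(75 + u) = 2*M*(75 + u))
p(j) = 6 + j
B(h, Q) = h - 66*Q
v(27, -75)/B(-22 - 1*(-5), p(-4)) = (2*27*(75 - 75))/((-22 - 1*(-5)) - 66*(6 - 4)) = (2*27*0)/((-22 + 5) - 66*2) = 0/(-17 - 132) = 0/(-149) = 0*(-1/149) = 0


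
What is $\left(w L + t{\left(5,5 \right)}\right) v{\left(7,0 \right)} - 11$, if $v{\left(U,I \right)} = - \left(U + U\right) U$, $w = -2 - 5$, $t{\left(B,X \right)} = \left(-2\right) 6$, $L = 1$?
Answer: $1851$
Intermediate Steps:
$t{\left(B,X \right)} = -12$
$w = -7$
$v{\left(U,I \right)} = - 2 U^{2}$ ($v{\left(U,I \right)} = - 2 U U = - 2 U^{2}$)
$\left(w L + t{\left(5,5 \right)}\right) v{\left(7,0 \right)} - 11 = \left(\left(-7\right) 1 - 12\right) \left(- 2 \cdot 7^{2}\right) - 11 = \left(-7 - 12\right) \left(\left(-2\right) 49\right) - 11 = \left(-19\right) \left(-98\right) - 11 = 1862 - 11 = 1851$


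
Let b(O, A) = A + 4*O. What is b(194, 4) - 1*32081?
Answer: -31301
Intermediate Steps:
b(194, 4) - 1*32081 = (4 + 4*194) - 1*32081 = (4 + 776) - 32081 = 780 - 32081 = -31301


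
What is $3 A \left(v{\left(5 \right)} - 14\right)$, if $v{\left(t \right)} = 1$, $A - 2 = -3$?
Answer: $39$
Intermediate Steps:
$A = -1$ ($A = 2 - 3 = -1$)
$3 A \left(v{\left(5 \right)} - 14\right) = 3 \left(-1\right) \left(1 - 14\right) = \left(-3\right) \left(-13\right) = 39$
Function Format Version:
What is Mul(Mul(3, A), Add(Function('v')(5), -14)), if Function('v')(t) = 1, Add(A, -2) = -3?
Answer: 39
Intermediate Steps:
A = -1 (A = Add(2, -3) = -1)
Mul(Mul(3, A), Add(Function('v')(5), -14)) = Mul(Mul(3, -1), Add(1, -14)) = Mul(-3, -13) = 39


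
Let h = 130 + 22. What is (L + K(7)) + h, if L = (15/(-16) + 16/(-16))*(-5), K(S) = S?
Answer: 2699/16 ≈ 168.69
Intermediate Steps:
L = 155/16 (L = (15*(-1/16) + 16*(-1/16))*(-5) = (-15/16 - 1)*(-5) = -31/16*(-5) = 155/16 ≈ 9.6875)
h = 152
(L + K(7)) + h = (155/16 + 7) + 152 = 267/16 + 152 = 2699/16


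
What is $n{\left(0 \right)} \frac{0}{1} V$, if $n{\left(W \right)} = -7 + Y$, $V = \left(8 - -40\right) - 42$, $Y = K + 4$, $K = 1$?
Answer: $0$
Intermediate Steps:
$Y = 5$ ($Y = 1 + 4 = 5$)
$V = 6$ ($V = \left(8 + 40\right) - 42 = 48 - 42 = 6$)
$n{\left(W \right)} = -2$ ($n{\left(W \right)} = -7 + 5 = -2$)
$n{\left(0 \right)} \frac{0}{1} V = - 2 \cdot \frac{0}{1} \cdot 6 = - 2 \cdot 0 \cdot 1 \cdot 6 = \left(-2\right) 0 \cdot 6 = 0 \cdot 6 = 0$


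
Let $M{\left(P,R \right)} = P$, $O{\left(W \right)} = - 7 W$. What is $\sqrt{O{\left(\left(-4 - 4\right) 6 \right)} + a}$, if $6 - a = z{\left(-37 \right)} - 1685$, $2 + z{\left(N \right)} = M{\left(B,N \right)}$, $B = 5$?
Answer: $2 \sqrt{506} \approx 44.989$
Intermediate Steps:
$z{\left(N \right)} = 3$ ($z{\left(N \right)} = -2 + 5 = 3$)
$a = 1688$ ($a = 6 - \left(3 - 1685\right) = 6 - -1682 = 6 + 1682 = 1688$)
$\sqrt{O{\left(\left(-4 - 4\right) 6 \right)} + a} = \sqrt{- 7 \left(-4 - 4\right) 6 + 1688} = \sqrt{- 7 \left(\left(-8\right) 6\right) + 1688} = \sqrt{\left(-7\right) \left(-48\right) + 1688} = \sqrt{336 + 1688} = \sqrt{2024} = 2 \sqrt{506}$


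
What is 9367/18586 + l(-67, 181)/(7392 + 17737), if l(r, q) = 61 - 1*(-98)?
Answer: 238338517/467047594 ≈ 0.51031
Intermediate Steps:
l(r, q) = 159 (l(r, q) = 61 + 98 = 159)
9367/18586 + l(-67, 181)/(7392 + 17737) = 9367/18586 + 159/(7392 + 17737) = 9367*(1/18586) + 159/25129 = 9367/18586 + 159*(1/25129) = 9367/18586 + 159/25129 = 238338517/467047594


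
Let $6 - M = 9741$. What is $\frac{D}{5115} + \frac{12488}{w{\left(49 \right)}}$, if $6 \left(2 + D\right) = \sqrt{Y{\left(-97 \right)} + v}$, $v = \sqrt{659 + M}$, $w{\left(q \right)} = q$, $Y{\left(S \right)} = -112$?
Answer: $\frac{9125146}{35805} + \frac{\sqrt{-112 + 2 i \sqrt{2269}}}{30690} \approx 254.86 + 0.00037083 i$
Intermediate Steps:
$M = -9735$ ($M = 6 - 9741 = -9735$)
$v = 2 i \sqrt{2269}$ ($v = \sqrt{659 - 9735} = \sqrt{-9076} = 2 i \sqrt{2269} \approx 95.268 i$)
$D = -2 + \frac{\sqrt{-112 + 2 i \sqrt{2269}}}{6} \approx -1.3024 + 1.8968 i$
$\frac{D}{5115} + \frac{12488}{w{\left(49 \right)}} = \frac{-2 + \frac{\sqrt{-112 + 2 i \sqrt{2269}}}{6}}{5115} + \frac{12488}{49} = \left(-2 + \frac{\sqrt{-112 + 2 i \sqrt{2269}}}{6}\right) \frac{1}{5115} + 12488 \cdot \frac{1}{49} = \left(- \frac{2}{5115} + \frac{\sqrt{-112 + 2 i \sqrt{2269}}}{30690}\right) + \frac{1784}{7} = \frac{9125146}{35805} + \frac{\sqrt{-112 + 2 i \sqrt{2269}}}{30690}$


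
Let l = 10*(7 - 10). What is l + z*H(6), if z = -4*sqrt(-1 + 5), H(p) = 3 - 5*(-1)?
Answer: -94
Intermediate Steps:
l = -30 (l = 10*(-3) = -30)
H(p) = 8 (H(p) = 3 + 5 = 8)
z = -8 (z = -4*sqrt(4) = -4*2 = -8)
l + z*H(6) = -30 - 8*8 = -30 - 64 = -94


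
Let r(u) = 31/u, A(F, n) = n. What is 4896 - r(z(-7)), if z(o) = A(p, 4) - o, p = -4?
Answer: 53825/11 ≈ 4893.2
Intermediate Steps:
z(o) = 4 - o
4896 - r(z(-7)) = 4896 - 31/(4 - 1*(-7)) = 4896 - 31/(4 + 7) = 4896 - 31/11 = 53825/11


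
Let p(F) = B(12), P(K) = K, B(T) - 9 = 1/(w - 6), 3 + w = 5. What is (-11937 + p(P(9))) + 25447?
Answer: 54075/4 ≈ 13519.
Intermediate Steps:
w = 2 (w = -3 + 5 = 2)
B(T) = 35/4 (B(T) = 9 + 1/(2 - 6) = 9 + 1/(-4) = 9 - ¼ = 35/4)
p(F) = 35/4
(-11937 + p(P(9))) + 25447 = (-11937 + 35/4) + 25447 = -47713/4 + 25447 = 54075/4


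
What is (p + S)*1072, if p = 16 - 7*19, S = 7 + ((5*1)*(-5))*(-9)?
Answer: 123280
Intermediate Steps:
S = 232 (S = 7 + (5*(-5))*(-9) = 7 - 25*(-9) = 7 + 225 = 232)
p = -117 (p = 16 - 133 = -117)
(p + S)*1072 = (-117 + 232)*1072 = 115*1072 = 123280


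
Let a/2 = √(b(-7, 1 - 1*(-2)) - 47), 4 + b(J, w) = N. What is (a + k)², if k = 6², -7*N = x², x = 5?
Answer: 7544/7 + 144*I*√2674/7 ≈ 1077.7 + 1063.8*I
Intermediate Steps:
N = -25/7 (N = -⅐*5² = -⅐*25 = -25/7 ≈ -3.5714)
b(J, w) = -53/7 (b(J, w) = -4 - 25/7 = -53/7)
k = 36
a = 2*I*√2674/7 (a = 2*√(-53/7 - 47) = 2*√(-382/7) = 2*(I*√2674/7) = 2*I*√2674/7 ≈ 14.774*I)
(a + k)² = (2*I*√2674/7 + 36)² = (36 + 2*I*√2674/7)²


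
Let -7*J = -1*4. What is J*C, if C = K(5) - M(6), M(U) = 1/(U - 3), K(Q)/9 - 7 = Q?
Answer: 1292/21 ≈ 61.524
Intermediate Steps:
K(Q) = 63 + 9*Q
J = 4/7 (J = -(-1)*4/7 = -⅐*(-4) = 4/7 ≈ 0.57143)
M(U) = 1/(-3 + U)
C = 323/3 (C = (63 + 9*5) - 1/(-3 + 6) = (63 + 45) - 1/3 = 108 - 1*⅓ = 108 - ⅓ = 323/3 ≈ 107.67)
J*C = (4/7)*(323/3) = 1292/21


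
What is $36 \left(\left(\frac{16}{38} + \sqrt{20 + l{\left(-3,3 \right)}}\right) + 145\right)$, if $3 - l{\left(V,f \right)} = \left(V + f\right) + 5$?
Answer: $\frac{99468}{19} + 108 \sqrt{2} \approx 5387.9$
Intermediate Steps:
$l{\left(V,f \right)} = -2 - V - f$ ($l{\left(V,f \right)} = 3 - \left(\left(V + f\right) + 5\right) = 3 - \left(5 + V + f\right) = -2 - V - f$)
$36 \left(\left(\frac{16}{38} + \sqrt{20 + l{\left(-3,3 \right)}}\right) + 145\right) = 36 \left(\left(\frac{16}{38} + \sqrt{20 - 2}\right) + 145\right) = 36 \left(\left(16 \cdot \frac{1}{38} + \sqrt{20 - 2}\right) + 145\right) = 36 \left(\left(\frac{8}{19} + \sqrt{20 - 2}\right) + 145\right) = 36 \left(\left(\frac{8}{19} + \sqrt{18}\right) + 145\right) = 36 \left(\left(\frac{8}{19} + 3 \sqrt{2}\right) + 145\right) = 36 \left(\frac{2763}{19} + 3 \sqrt{2}\right) = \frac{99468}{19} + 108 \sqrt{2}$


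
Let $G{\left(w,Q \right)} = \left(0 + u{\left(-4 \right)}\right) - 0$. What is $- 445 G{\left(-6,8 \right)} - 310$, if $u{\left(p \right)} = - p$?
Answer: $-2090$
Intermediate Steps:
$G{\left(w,Q \right)} = 4$ ($G{\left(w,Q \right)} = \left(0 - -4\right) - 0 = \left(0 + 4\right) + 0 = 4 + 0 = 4$)
$- 445 G{\left(-6,8 \right)} - 310 = \left(-445\right) 4 - 310 = -1780 - 310 = -2090$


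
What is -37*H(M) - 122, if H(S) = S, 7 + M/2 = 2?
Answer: 248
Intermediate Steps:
M = -10 (M = -14 + 2*2 = -14 + 4 = -10)
-37*H(M) - 122 = -37*(-10) - 122 = 370 - 122 = 248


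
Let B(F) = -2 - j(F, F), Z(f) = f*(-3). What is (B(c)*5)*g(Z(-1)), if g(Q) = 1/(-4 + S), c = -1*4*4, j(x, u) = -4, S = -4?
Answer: -5/4 ≈ -1.2500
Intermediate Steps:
c = -16 (c = -4*4 = -16)
Z(f) = -3*f
B(F) = 2 (B(F) = -2 - 1*(-4) = -2 + 4 = 2)
g(Q) = -⅛ (g(Q) = 1/(-4 - 4) = 1/(-8) = -⅛)
(B(c)*5)*g(Z(-1)) = (2*5)*(-⅛) = 10*(-⅛) = -5/4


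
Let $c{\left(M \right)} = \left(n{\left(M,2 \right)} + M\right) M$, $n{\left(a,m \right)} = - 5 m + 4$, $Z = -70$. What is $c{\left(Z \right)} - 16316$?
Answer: $-10996$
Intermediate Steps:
$n{\left(a,m \right)} = 4 - 5 m$
$c{\left(M \right)} = M \left(-6 + M\right)$ ($c{\left(M \right)} = \left(\left(4 - 10\right) + M\right) M = \left(-6 + M\right) M = M \left(-6 + M\right)$)
$c{\left(Z \right)} - 16316 = - 70 \left(-6 - 70\right) - 16316 = \left(-70\right) \left(-76\right) - 16316 = 5320 - 16316 = -10996$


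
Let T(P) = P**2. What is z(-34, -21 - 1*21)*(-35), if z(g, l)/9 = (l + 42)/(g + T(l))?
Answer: 0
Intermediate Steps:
z(g, l) = 9*(42 + l)/(g + l**2) (z(g, l) = 9*((l + 42)/(g + l**2)) = 9*((42 + l)/(g + l**2)) = 9*(42 + l)/(g + l**2))
z(-34, -21 - 1*21)*(-35) = (9*(42 + (-21 - 1*21))/(-34 + (-21 - 1*21)**2))*(-35) = (9*(42 + (-21 - 21))/(-34 + (-21 - 21)**2))*(-35) = (9*(42 - 42)/(-34 + (-42)**2))*(-35) = (9*0/(-34 + 1764))*(-35) = (9*0/1730)*(-35) = (9*(1/1730)*0)*(-35) = 0*(-35) = 0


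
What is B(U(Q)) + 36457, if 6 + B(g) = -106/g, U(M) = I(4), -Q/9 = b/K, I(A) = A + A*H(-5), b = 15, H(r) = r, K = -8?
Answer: 291661/8 ≈ 36458.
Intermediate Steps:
I(A) = -4*A (I(A) = A + A*(-5) = A - 5*A = -4*A)
Q = 135/8 (Q = -135/(-8) = -135*(-1)/8 = -9*(-15/8) = 135/8 ≈ 16.875)
U(M) = -16 (U(M) = -4*4 = -16)
B(g) = -6 - 106/g
B(U(Q)) + 36457 = (-6 - 106/(-16)) + 36457 = (-6 - 106*(-1/16)) + 36457 = (-6 + 53/8) + 36457 = 5/8 + 36457 = 291661/8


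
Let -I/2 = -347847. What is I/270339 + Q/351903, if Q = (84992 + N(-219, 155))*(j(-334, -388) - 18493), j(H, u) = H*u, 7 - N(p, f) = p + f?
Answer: 283895594580225/10570345013 ≈ 26858.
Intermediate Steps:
I = 695694 (I = -2*(-347847) = 695694)
N(p, f) = 7 - f - p (N(p, f) = 7 - (p + f) = 7 - (f + p) = 7 + (-f - p) = 7 - f - p)
Q = 9450414237 (Q = (84992 + (7 - 1*155 - 1*(-219)))*(-334*(-388) - 18493) = (84992 + (7 - 155 + 219))*(129592 - 18493) = (84992 + 71)*111099 = 85063*111099 = 9450414237)
I/270339 + Q/351903 = 695694/270339 + 9450414237/351903 = 695694*(1/270339) + 9450414237*(1/351903) = 231898/90113 + 3150138079/117301 = 283895594580225/10570345013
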